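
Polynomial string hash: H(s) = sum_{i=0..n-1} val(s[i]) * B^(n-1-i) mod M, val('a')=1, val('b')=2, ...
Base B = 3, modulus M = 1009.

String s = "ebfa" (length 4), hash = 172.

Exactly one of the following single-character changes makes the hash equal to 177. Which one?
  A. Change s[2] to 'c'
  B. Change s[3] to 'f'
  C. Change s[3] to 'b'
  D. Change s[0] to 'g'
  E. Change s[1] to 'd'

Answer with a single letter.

Option A: s[2]='f'->'c', delta=(3-6)*3^1 mod 1009 = 1000, hash=172+1000 mod 1009 = 163
Option B: s[3]='a'->'f', delta=(6-1)*3^0 mod 1009 = 5, hash=172+5 mod 1009 = 177 <-- target
Option C: s[3]='a'->'b', delta=(2-1)*3^0 mod 1009 = 1, hash=172+1 mod 1009 = 173
Option D: s[0]='e'->'g', delta=(7-5)*3^3 mod 1009 = 54, hash=172+54 mod 1009 = 226
Option E: s[1]='b'->'d', delta=(4-2)*3^2 mod 1009 = 18, hash=172+18 mod 1009 = 190

Answer: B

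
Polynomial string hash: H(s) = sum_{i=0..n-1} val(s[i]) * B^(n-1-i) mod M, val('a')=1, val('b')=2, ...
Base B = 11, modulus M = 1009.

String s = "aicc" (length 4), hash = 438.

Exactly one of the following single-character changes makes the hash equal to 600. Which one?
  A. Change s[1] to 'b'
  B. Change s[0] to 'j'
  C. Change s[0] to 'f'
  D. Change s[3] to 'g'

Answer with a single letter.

Option A: s[1]='i'->'b', delta=(2-9)*11^2 mod 1009 = 162, hash=438+162 mod 1009 = 600 <-- target
Option B: s[0]='a'->'j', delta=(10-1)*11^3 mod 1009 = 880, hash=438+880 mod 1009 = 309
Option C: s[0]='a'->'f', delta=(6-1)*11^3 mod 1009 = 601, hash=438+601 mod 1009 = 30
Option D: s[3]='c'->'g', delta=(7-3)*11^0 mod 1009 = 4, hash=438+4 mod 1009 = 442

Answer: A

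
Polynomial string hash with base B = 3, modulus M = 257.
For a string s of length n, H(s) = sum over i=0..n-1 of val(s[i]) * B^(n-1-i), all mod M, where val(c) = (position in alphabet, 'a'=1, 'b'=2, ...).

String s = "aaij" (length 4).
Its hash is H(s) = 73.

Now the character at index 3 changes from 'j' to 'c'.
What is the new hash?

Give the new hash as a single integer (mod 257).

val('j') = 10, val('c') = 3
Position k = 3, exponent = n-1-k = 0
B^0 mod M = 3^0 mod 257 = 1
Delta = (3 - 10) * 1 mod 257 = 250
New hash = (73 + 250) mod 257 = 66

Answer: 66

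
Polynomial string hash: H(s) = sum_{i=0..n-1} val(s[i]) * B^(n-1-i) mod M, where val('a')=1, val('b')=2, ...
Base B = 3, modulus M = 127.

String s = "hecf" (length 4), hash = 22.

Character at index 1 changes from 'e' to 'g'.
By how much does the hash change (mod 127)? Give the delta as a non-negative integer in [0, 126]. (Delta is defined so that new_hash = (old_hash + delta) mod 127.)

Delta formula: (val(new) - val(old)) * B^(n-1-k) mod M
  val('g') - val('e') = 7 - 5 = 2
  B^(n-1-k) = 3^2 mod 127 = 9
  Delta = 2 * 9 mod 127 = 18

Answer: 18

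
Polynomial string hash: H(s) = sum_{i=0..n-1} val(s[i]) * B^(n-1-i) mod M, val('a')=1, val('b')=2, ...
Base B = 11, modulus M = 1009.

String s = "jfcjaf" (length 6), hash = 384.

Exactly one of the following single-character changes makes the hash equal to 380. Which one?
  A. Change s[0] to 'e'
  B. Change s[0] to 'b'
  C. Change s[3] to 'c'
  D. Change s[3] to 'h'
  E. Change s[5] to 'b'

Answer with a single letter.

Option A: s[0]='j'->'e', delta=(5-10)*11^5 mod 1009 = 936, hash=384+936 mod 1009 = 311
Option B: s[0]='j'->'b', delta=(2-10)*11^5 mod 1009 = 85, hash=384+85 mod 1009 = 469
Option C: s[3]='j'->'c', delta=(3-10)*11^2 mod 1009 = 162, hash=384+162 mod 1009 = 546
Option D: s[3]='j'->'h', delta=(8-10)*11^2 mod 1009 = 767, hash=384+767 mod 1009 = 142
Option E: s[5]='f'->'b', delta=(2-6)*11^0 mod 1009 = 1005, hash=384+1005 mod 1009 = 380 <-- target

Answer: E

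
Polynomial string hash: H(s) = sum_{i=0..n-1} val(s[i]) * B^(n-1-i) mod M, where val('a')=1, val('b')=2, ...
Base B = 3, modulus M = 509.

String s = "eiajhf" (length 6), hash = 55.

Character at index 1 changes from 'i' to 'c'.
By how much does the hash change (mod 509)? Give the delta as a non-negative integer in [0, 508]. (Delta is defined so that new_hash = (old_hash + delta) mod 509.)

Answer: 23

Derivation:
Delta formula: (val(new) - val(old)) * B^(n-1-k) mod M
  val('c') - val('i') = 3 - 9 = -6
  B^(n-1-k) = 3^4 mod 509 = 81
  Delta = -6 * 81 mod 509 = 23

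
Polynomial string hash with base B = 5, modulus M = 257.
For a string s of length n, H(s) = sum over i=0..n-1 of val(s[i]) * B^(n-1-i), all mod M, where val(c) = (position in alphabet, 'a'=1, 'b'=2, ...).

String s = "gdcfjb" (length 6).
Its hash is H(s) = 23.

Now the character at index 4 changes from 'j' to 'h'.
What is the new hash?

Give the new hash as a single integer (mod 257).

val('j') = 10, val('h') = 8
Position k = 4, exponent = n-1-k = 1
B^1 mod M = 5^1 mod 257 = 5
Delta = (8 - 10) * 5 mod 257 = 247
New hash = (23 + 247) mod 257 = 13

Answer: 13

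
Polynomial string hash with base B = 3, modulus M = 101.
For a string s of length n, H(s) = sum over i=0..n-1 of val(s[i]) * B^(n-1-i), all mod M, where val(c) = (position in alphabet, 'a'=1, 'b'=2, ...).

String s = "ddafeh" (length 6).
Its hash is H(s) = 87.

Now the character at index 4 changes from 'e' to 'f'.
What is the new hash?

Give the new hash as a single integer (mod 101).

Answer: 90

Derivation:
val('e') = 5, val('f') = 6
Position k = 4, exponent = n-1-k = 1
B^1 mod M = 3^1 mod 101 = 3
Delta = (6 - 5) * 3 mod 101 = 3
New hash = (87 + 3) mod 101 = 90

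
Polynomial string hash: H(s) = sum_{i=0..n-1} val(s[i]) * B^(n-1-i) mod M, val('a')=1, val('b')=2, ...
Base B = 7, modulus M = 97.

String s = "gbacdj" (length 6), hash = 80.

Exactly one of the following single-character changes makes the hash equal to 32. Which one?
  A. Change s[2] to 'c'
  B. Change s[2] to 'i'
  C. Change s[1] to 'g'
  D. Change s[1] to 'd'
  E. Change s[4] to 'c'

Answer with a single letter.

Answer: D

Derivation:
Option A: s[2]='a'->'c', delta=(3-1)*7^3 mod 97 = 7, hash=80+7 mod 97 = 87
Option B: s[2]='a'->'i', delta=(9-1)*7^3 mod 97 = 28, hash=80+28 mod 97 = 11
Option C: s[1]='b'->'g', delta=(7-2)*7^4 mod 97 = 74, hash=80+74 mod 97 = 57
Option D: s[1]='b'->'d', delta=(4-2)*7^4 mod 97 = 49, hash=80+49 mod 97 = 32 <-- target
Option E: s[4]='d'->'c', delta=(3-4)*7^1 mod 97 = 90, hash=80+90 mod 97 = 73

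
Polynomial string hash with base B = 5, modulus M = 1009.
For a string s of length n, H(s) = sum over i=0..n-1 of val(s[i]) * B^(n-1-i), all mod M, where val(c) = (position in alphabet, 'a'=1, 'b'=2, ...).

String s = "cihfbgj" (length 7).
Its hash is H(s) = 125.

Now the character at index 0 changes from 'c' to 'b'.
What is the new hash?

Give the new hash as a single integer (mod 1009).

val('c') = 3, val('b') = 2
Position k = 0, exponent = n-1-k = 6
B^6 mod M = 5^6 mod 1009 = 490
Delta = (2 - 3) * 490 mod 1009 = 519
New hash = (125 + 519) mod 1009 = 644

Answer: 644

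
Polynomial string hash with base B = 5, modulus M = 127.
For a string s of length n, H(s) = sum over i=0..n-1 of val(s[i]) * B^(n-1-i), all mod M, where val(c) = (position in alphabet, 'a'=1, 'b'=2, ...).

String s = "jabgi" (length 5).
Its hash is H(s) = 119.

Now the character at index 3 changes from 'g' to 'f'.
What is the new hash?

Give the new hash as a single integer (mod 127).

val('g') = 7, val('f') = 6
Position k = 3, exponent = n-1-k = 1
B^1 mod M = 5^1 mod 127 = 5
Delta = (6 - 7) * 5 mod 127 = 122
New hash = (119 + 122) mod 127 = 114

Answer: 114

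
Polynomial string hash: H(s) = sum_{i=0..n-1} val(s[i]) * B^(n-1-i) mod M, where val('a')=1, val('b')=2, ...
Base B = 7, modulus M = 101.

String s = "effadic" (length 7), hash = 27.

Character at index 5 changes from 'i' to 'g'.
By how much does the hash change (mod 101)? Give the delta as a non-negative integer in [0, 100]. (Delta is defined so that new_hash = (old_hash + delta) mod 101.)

Delta formula: (val(new) - val(old)) * B^(n-1-k) mod M
  val('g') - val('i') = 7 - 9 = -2
  B^(n-1-k) = 7^1 mod 101 = 7
  Delta = -2 * 7 mod 101 = 87

Answer: 87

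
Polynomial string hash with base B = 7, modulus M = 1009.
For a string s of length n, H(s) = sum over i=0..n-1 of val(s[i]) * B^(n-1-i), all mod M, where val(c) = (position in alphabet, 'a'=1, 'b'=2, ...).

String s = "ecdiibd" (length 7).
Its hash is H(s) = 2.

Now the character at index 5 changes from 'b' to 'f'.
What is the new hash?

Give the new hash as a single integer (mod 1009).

val('b') = 2, val('f') = 6
Position k = 5, exponent = n-1-k = 1
B^1 mod M = 7^1 mod 1009 = 7
Delta = (6 - 2) * 7 mod 1009 = 28
New hash = (2 + 28) mod 1009 = 30

Answer: 30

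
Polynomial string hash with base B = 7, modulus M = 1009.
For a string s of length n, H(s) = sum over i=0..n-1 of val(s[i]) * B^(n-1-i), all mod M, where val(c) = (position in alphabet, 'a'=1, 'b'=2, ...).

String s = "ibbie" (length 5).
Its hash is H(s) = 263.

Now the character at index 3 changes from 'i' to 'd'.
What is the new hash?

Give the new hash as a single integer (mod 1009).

Answer: 228

Derivation:
val('i') = 9, val('d') = 4
Position k = 3, exponent = n-1-k = 1
B^1 mod M = 7^1 mod 1009 = 7
Delta = (4 - 9) * 7 mod 1009 = 974
New hash = (263 + 974) mod 1009 = 228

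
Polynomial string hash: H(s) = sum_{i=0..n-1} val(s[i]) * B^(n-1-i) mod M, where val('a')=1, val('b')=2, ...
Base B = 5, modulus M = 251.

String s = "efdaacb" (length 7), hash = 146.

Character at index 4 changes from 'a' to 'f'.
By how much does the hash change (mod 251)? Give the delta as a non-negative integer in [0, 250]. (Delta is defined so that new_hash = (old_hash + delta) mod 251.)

Delta formula: (val(new) - val(old)) * B^(n-1-k) mod M
  val('f') - val('a') = 6 - 1 = 5
  B^(n-1-k) = 5^2 mod 251 = 25
  Delta = 5 * 25 mod 251 = 125

Answer: 125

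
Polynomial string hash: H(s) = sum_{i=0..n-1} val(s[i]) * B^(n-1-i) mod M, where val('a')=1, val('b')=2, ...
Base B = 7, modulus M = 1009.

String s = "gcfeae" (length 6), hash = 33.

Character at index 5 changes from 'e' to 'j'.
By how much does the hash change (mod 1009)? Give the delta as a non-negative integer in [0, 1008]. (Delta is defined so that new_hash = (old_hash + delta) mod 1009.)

Delta formula: (val(new) - val(old)) * B^(n-1-k) mod M
  val('j') - val('e') = 10 - 5 = 5
  B^(n-1-k) = 7^0 mod 1009 = 1
  Delta = 5 * 1 mod 1009 = 5

Answer: 5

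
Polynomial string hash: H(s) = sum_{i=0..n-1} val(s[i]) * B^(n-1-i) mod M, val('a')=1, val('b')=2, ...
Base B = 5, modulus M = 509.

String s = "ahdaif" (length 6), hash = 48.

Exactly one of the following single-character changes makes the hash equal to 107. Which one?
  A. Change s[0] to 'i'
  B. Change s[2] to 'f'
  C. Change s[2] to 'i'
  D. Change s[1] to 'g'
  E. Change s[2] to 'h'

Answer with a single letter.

Answer: A

Derivation:
Option A: s[0]='a'->'i', delta=(9-1)*5^5 mod 509 = 59, hash=48+59 mod 509 = 107 <-- target
Option B: s[2]='d'->'f', delta=(6-4)*5^3 mod 509 = 250, hash=48+250 mod 509 = 298
Option C: s[2]='d'->'i', delta=(9-4)*5^3 mod 509 = 116, hash=48+116 mod 509 = 164
Option D: s[1]='h'->'g', delta=(7-8)*5^4 mod 509 = 393, hash=48+393 mod 509 = 441
Option E: s[2]='d'->'h', delta=(8-4)*5^3 mod 509 = 500, hash=48+500 mod 509 = 39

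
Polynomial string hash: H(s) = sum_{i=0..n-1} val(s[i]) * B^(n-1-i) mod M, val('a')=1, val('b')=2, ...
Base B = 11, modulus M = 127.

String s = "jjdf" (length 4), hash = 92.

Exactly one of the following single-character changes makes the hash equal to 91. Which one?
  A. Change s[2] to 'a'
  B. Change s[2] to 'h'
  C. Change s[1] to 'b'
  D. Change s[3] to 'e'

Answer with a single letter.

Option A: s[2]='d'->'a', delta=(1-4)*11^1 mod 127 = 94, hash=92+94 mod 127 = 59
Option B: s[2]='d'->'h', delta=(8-4)*11^1 mod 127 = 44, hash=92+44 mod 127 = 9
Option C: s[1]='j'->'b', delta=(2-10)*11^2 mod 127 = 48, hash=92+48 mod 127 = 13
Option D: s[3]='f'->'e', delta=(5-6)*11^0 mod 127 = 126, hash=92+126 mod 127 = 91 <-- target

Answer: D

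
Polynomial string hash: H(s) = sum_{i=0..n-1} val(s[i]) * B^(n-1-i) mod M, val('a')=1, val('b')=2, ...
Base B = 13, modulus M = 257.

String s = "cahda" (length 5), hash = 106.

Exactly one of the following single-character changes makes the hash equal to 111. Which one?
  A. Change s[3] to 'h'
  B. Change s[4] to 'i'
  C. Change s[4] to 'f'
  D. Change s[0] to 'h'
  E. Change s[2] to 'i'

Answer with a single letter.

Option A: s[3]='d'->'h', delta=(8-4)*13^1 mod 257 = 52, hash=106+52 mod 257 = 158
Option B: s[4]='a'->'i', delta=(9-1)*13^0 mod 257 = 8, hash=106+8 mod 257 = 114
Option C: s[4]='a'->'f', delta=(6-1)*13^0 mod 257 = 5, hash=106+5 mod 257 = 111 <-- target
Option D: s[0]='c'->'h', delta=(8-3)*13^4 mod 257 = 170, hash=106+170 mod 257 = 19
Option E: s[2]='h'->'i', delta=(9-8)*13^2 mod 257 = 169, hash=106+169 mod 257 = 18

Answer: C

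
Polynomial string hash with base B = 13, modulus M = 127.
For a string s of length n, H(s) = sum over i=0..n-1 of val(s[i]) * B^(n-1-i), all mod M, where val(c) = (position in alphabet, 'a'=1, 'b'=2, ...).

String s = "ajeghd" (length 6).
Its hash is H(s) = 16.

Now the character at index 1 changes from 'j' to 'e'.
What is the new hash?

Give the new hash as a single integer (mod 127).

val('j') = 10, val('e') = 5
Position k = 1, exponent = n-1-k = 4
B^4 mod M = 13^4 mod 127 = 113
Delta = (5 - 10) * 113 mod 127 = 70
New hash = (16 + 70) mod 127 = 86

Answer: 86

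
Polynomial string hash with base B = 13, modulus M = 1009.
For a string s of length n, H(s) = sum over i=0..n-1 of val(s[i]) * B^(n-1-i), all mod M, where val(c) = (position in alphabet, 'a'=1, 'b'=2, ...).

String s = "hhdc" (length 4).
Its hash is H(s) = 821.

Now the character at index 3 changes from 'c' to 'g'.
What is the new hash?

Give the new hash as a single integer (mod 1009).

val('c') = 3, val('g') = 7
Position k = 3, exponent = n-1-k = 0
B^0 mod M = 13^0 mod 1009 = 1
Delta = (7 - 3) * 1 mod 1009 = 4
New hash = (821 + 4) mod 1009 = 825

Answer: 825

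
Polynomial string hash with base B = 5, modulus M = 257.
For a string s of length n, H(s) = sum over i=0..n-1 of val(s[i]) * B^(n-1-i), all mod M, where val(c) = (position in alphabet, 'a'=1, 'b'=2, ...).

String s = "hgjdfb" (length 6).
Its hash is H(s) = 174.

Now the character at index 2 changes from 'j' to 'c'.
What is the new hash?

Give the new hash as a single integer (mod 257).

val('j') = 10, val('c') = 3
Position k = 2, exponent = n-1-k = 3
B^3 mod M = 5^3 mod 257 = 125
Delta = (3 - 10) * 125 mod 257 = 153
New hash = (174 + 153) mod 257 = 70

Answer: 70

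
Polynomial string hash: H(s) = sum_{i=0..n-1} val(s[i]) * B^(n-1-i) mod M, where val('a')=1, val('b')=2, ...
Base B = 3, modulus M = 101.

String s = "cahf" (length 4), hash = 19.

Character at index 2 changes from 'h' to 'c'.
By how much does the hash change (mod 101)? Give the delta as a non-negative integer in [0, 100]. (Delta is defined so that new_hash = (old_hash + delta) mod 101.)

Answer: 86

Derivation:
Delta formula: (val(new) - val(old)) * B^(n-1-k) mod M
  val('c') - val('h') = 3 - 8 = -5
  B^(n-1-k) = 3^1 mod 101 = 3
  Delta = -5 * 3 mod 101 = 86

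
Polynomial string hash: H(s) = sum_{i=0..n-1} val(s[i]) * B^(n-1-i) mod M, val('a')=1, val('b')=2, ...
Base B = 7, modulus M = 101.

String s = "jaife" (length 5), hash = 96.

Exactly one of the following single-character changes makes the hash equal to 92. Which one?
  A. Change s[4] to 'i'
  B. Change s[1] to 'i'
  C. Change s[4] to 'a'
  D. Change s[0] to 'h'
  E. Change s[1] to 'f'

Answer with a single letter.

Answer: C

Derivation:
Option A: s[4]='e'->'i', delta=(9-5)*7^0 mod 101 = 4, hash=96+4 mod 101 = 100
Option B: s[1]='a'->'i', delta=(9-1)*7^3 mod 101 = 17, hash=96+17 mod 101 = 12
Option C: s[4]='e'->'a', delta=(1-5)*7^0 mod 101 = 97, hash=96+97 mod 101 = 92 <-- target
Option D: s[0]='j'->'h', delta=(8-10)*7^4 mod 101 = 46, hash=96+46 mod 101 = 41
Option E: s[1]='a'->'f', delta=(6-1)*7^3 mod 101 = 99, hash=96+99 mod 101 = 94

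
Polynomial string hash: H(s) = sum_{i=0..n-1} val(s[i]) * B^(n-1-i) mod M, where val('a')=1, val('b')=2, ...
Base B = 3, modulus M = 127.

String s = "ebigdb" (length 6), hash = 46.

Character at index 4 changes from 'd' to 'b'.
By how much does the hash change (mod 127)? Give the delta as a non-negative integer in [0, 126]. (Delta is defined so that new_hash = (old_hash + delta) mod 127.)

Answer: 121

Derivation:
Delta formula: (val(new) - val(old)) * B^(n-1-k) mod M
  val('b') - val('d') = 2 - 4 = -2
  B^(n-1-k) = 3^1 mod 127 = 3
  Delta = -2 * 3 mod 127 = 121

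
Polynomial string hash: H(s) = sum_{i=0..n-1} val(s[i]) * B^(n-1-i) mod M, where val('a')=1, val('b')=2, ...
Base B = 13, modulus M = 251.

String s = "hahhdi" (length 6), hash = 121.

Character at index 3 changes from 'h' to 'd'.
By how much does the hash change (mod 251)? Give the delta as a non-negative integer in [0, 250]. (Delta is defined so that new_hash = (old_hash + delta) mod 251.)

Answer: 77

Derivation:
Delta formula: (val(new) - val(old)) * B^(n-1-k) mod M
  val('d') - val('h') = 4 - 8 = -4
  B^(n-1-k) = 13^2 mod 251 = 169
  Delta = -4 * 169 mod 251 = 77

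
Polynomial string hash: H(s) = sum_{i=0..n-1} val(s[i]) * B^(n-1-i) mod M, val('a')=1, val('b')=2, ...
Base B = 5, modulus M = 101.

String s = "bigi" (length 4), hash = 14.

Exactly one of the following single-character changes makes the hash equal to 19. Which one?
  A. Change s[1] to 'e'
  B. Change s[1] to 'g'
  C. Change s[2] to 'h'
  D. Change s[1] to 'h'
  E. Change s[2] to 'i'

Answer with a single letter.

Answer: C

Derivation:
Option A: s[1]='i'->'e', delta=(5-9)*5^2 mod 101 = 1, hash=14+1 mod 101 = 15
Option B: s[1]='i'->'g', delta=(7-9)*5^2 mod 101 = 51, hash=14+51 mod 101 = 65
Option C: s[2]='g'->'h', delta=(8-7)*5^1 mod 101 = 5, hash=14+5 mod 101 = 19 <-- target
Option D: s[1]='i'->'h', delta=(8-9)*5^2 mod 101 = 76, hash=14+76 mod 101 = 90
Option E: s[2]='g'->'i', delta=(9-7)*5^1 mod 101 = 10, hash=14+10 mod 101 = 24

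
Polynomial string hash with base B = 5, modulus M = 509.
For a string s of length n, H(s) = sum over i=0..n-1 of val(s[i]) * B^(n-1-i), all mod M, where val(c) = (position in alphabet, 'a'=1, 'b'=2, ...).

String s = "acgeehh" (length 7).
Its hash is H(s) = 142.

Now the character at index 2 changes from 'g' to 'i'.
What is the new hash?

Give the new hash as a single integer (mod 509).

Answer: 374

Derivation:
val('g') = 7, val('i') = 9
Position k = 2, exponent = n-1-k = 4
B^4 mod M = 5^4 mod 509 = 116
Delta = (9 - 7) * 116 mod 509 = 232
New hash = (142 + 232) mod 509 = 374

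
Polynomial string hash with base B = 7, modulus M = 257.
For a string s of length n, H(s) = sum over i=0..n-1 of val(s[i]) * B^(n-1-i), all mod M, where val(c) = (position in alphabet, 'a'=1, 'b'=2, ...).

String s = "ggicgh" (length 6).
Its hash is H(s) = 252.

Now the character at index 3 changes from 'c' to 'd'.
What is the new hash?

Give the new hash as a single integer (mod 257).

Answer: 44

Derivation:
val('c') = 3, val('d') = 4
Position k = 3, exponent = n-1-k = 2
B^2 mod M = 7^2 mod 257 = 49
Delta = (4 - 3) * 49 mod 257 = 49
New hash = (252 + 49) mod 257 = 44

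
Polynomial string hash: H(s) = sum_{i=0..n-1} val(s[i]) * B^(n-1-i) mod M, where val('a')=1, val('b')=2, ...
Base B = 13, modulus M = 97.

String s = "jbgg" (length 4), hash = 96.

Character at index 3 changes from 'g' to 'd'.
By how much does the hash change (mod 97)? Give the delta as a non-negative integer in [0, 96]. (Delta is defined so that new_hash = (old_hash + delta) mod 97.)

Answer: 94

Derivation:
Delta formula: (val(new) - val(old)) * B^(n-1-k) mod M
  val('d') - val('g') = 4 - 7 = -3
  B^(n-1-k) = 13^0 mod 97 = 1
  Delta = -3 * 1 mod 97 = 94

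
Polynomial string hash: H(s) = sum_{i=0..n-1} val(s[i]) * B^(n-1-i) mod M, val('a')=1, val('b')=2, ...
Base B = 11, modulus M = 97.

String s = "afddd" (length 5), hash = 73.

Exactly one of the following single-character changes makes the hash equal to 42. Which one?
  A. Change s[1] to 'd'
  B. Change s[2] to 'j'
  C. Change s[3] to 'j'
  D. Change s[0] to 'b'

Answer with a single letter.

Answer: C

Derivation:
Option A: s[1]='f'->'d', delta=(4-6)*11^3 mod 97 = 54, hash=73+54 mod 97 = 30
Option B: s[2]='d'->'j', delta=(10-4)*11^2 mod 97 = 47, hash=73+47 mod 97 = 23
Option C: s[3]='d'->'j', delta=(10-4)*11^1 mod 97 = 66, hash=73+66 mod 97 = 42 <-- target
Option D: s[0]='a'->'b', delta=(2-1)*11^4 mod 97 = 91, hash=73+91 mod 97 = 67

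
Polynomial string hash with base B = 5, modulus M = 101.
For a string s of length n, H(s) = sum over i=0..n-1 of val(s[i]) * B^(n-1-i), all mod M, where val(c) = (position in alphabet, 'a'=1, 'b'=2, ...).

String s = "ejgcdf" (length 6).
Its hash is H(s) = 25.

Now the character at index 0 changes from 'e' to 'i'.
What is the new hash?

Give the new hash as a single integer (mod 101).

val('e') = 5, val('i') = 9
Position k = 0, exponent = n-1-k = 5
B^5 mod M = 5^5 mod 101 = 95
Delta = (9 - 5) * 95 mod 101 = 77
New hash = (25 + 77) mod 101 = 1

Answer: 1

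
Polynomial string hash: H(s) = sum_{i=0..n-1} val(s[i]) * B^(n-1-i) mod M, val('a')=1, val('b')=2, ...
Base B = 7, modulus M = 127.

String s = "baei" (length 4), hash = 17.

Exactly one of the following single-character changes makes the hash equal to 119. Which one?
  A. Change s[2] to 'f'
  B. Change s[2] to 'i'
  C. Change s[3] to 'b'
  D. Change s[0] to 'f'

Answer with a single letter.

Answer: D

Derivation:
Option A: s[2]='e'->'f', delta=(6-5)*7^1 mod 127 = 7, hash=17+7 mod 127 = 24
Option B: s[2]='e'->'i', delta=(9-5)*7^1 mod 127 = 28, hash=17+28 mod 127 = 45
Option C: s[3]='i'->'b', delta=(2-9)*7^0 mod 127 = 120, hash=17+120 mod 127 = 10
Option D: s[0]='b'->'f', delta=(6-2)*7^3 mod 127 = 102, hash=17+102 mod 127 = 119 <-- target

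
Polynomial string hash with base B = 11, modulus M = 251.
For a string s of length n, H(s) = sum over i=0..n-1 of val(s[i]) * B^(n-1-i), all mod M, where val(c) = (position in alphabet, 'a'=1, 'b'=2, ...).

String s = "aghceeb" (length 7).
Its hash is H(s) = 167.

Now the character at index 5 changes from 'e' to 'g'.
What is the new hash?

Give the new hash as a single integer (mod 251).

val('e') = 5, val('g') = 7
Position k = 5, exponent = n-1-k = 1
B^1 mod M = 11^1 mod 251 = 11
Delta = (7 - 5) * 11 mod 251 = 22
New hash = (167 + 22) mod 251 = 189

Answer: 189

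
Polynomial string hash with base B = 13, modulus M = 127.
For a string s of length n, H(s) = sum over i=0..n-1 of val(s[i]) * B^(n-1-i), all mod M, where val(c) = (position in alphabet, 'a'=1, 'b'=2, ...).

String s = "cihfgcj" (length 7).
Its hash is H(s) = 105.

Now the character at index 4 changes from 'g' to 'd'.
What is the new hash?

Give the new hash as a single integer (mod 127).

Answer: 106

Derivation:
val('g') = 7, val('d') = 4
Position k = 4, exponent = n-1-k = 2
B^2 mod M = 13^2 mod 127 = 42
Delta = (4 - 7) * 42 mod 127 = 1
New hash = (105 + 1) mod 127 = 106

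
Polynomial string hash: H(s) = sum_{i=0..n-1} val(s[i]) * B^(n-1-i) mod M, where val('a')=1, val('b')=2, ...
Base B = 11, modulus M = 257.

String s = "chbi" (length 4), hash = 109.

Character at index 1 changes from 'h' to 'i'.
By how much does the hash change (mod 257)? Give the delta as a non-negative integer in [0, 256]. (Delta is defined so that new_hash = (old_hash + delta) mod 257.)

Delta formula: (val(new) - val(old)) * B^(n-1-k) mod M
  val('i') - val('h') = 9 - 8 = 1
  B^(n-1-k) = 11^2 mod 257 = 121
  Delta = 1 * 121 mod 257 = 121

Answer: 121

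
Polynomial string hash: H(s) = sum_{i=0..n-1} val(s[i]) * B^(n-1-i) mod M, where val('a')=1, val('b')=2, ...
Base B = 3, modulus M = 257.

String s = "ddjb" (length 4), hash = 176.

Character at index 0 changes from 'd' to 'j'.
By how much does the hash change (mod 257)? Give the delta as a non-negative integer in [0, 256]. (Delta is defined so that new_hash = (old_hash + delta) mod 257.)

Answer: 162

Derivation:
Delta formula: (val(new) - val(old)) * B^(n-1-k) mod M
  val('j') - val('d') = 10 - 4 = 6
  B^(n-1-k) = 3^3 mod 257 = 27
  Delta = 6 * 27 mod 257 = 162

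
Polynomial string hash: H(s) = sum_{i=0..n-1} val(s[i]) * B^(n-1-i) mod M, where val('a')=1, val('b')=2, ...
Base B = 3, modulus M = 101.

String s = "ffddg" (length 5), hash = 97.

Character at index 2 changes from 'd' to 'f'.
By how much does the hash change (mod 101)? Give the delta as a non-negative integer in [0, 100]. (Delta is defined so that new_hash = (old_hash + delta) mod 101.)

Delta formula: (val(new) - val(old)) * B^(n-1-k) mod M
  val('f') - val('d') = 6 - 4 = 2
  B^(n-1-k) = 3^2 mod 101 = 9
  Delta = 2 * 9 mod 101 = 18

Answer: 18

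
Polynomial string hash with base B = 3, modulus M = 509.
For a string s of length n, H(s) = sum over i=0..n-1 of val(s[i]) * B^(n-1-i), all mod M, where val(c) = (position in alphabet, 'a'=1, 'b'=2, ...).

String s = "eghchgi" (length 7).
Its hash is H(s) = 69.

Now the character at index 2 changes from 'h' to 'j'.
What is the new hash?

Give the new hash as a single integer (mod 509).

Answer: 231

Derivation:
val('h') = 8, val('j') = 10
Position k = 2, exponent = n-1-k = 4
B^4 mod M = 3^4 mod 509 = 81
Delta = (10 - 8) * 81 mod 509 = 162
New hash = (69 + 162) mod 509 = 231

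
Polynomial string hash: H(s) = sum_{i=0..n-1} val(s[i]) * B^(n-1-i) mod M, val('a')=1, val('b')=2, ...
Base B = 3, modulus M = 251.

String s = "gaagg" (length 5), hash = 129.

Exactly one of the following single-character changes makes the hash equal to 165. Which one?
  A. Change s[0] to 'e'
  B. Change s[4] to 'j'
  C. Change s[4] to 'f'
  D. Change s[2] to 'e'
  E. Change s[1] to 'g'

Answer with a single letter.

Option A: s[0]='g'->'e', delta=(5-7)*3^4 mod 251 = 89, hash=129+89 mod 251 = 218
Option B: s[4]='g'->'j', delta=(10-7)*3^0 mod 251 = 3, hash=129+3 mod 251 = 132
Option C: s[4]='g'->'f', delta=(6-7)*3^0 mod 251 = 250, hash=129+250 mod 251 = 128
Option D: s[2]='a'->'e', delta=(5-1)*3^2 mod 251 = 36, hash=129+36 mod 251 = 165 <-- target
Option E: s[1]='a'->'g', delta=(7-1)*3^3 mod 251 = 162, hash=129+162 mod 251 = 40

Answer: D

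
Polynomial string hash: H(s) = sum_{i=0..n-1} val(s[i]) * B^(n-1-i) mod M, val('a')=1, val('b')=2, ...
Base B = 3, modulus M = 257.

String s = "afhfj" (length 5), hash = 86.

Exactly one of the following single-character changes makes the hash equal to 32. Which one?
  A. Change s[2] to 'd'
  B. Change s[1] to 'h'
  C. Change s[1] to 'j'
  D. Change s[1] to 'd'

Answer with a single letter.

Option A: s[2]='h'->'d', delta=(4-8)*3^2 mod 257 = 221, hash=86+221 mod 257 = 50
Option B: s[1]='f'->'h', delta=(8-6)*3^3 mod 257 = 54, hash=86+54 mod 257 = 140
Option C: s[1]='f'->'j', delta=(10-6)*3^3 mod 257 = 108, hash=86+108 mod 257 = 194
Option D: s[1]='f'->'d', delta=(4-6)*3^3 mod 257 = 203, hash=86+203 mod 257 = 32 <-- target

Answer: D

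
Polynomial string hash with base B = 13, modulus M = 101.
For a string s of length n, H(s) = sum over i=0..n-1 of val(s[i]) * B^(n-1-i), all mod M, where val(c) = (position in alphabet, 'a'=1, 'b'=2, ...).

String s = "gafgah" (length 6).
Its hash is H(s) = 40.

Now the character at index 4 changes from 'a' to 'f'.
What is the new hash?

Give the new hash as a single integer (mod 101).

val('a') = 1, val('f') = 6
Position k = 4, exponent = n-1-k = 1
B^1 mod M = 13^1 mod 101 = 13
Delta = (6 - 1) * 13 mod 101 = 65
New hash = (40 + 65) mod 101 = 4

Answer: 4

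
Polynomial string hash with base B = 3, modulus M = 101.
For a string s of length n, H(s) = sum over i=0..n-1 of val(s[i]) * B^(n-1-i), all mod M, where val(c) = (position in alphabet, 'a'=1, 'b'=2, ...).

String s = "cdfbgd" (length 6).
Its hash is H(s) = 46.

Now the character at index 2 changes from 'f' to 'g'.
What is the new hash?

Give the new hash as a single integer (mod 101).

Answer: 73

Derivation:
val('f') = 6, val('g') = 7
Position k = 2, exponent = n-1-k = 3
B^3 mod M = 3^3 mod 101 = 27
Delta = (7 - 6) * 27 mod 101 = 27
New hash = (46 + 27) mod 101 = 73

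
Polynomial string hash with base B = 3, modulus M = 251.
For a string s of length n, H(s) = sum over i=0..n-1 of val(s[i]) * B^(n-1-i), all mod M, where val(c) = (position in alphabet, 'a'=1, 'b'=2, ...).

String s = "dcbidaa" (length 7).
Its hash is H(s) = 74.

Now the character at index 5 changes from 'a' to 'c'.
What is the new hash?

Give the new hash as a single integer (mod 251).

val('a') = 1, val('c') = 3
Position k = 5, exponent = n-1-k = 1
B^1 mod M = 3^1 mod 251 = 3
Delta = (3 - 1) * 3 mod 251 = 6
New hash = (74 + 6) mod 251 = 80

Answer: 80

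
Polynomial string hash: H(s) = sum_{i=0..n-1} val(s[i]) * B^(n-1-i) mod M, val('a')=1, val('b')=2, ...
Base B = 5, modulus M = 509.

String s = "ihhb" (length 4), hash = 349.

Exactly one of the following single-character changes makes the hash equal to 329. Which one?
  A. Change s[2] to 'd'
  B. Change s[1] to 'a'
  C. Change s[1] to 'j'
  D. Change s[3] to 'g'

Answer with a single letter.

Answer: A

Derivation:
Option A: s[2]='h'->'d', delta=(4-8)*5^1 mod 509 = 489, hash=349+489 mod 509 = 329 <-- target
Option B: s[1]='h'->'a', delta=(1-8)*5^2 mod 509 = 334, hash=349+334 mod 509 = 174
Option C: s[1]='h'->'j', delta=(10-8)*5^2 mod 509 = 50, hash=349+50 mod 509 = 399
Option D: s[3]='b'->'g', delta=(7-2)*5^0 mod 509 = 5, hash=349+5 mod 509 = 354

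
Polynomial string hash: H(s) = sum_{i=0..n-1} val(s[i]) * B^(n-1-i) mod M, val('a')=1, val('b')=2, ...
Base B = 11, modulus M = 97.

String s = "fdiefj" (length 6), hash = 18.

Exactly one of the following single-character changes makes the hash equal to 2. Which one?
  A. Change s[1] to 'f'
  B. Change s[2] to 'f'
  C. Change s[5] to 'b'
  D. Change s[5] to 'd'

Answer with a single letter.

Option A: s[1]='d'->'f', delta=(6-4)*11^4 mod 97 = 85, hash=18+85 mod 97 = 6
Option B: s[2]='i'->'f', delta=(6-9)*11^3 mod 97 = 81, hash=18+81 mod 97 = 2 <-- target
Option C: s[5]='j'->'b', delta=(2-10)*11^0 mod 97 = 89, hash=18+89 mod 97 = 10
Option D: s[5]='j'->'d', delta=(4-10)*11^0 mod 97 = 91, hash=18+91 mod 97 = 12

Answer: B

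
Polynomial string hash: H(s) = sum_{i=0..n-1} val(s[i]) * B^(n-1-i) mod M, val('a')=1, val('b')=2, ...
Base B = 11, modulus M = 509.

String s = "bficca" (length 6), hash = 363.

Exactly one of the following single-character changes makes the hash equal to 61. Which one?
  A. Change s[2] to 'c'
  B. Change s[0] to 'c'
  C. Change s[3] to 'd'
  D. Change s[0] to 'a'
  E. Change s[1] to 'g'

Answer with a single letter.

Option A: s[2]='i'->'c', delta=(3-9)*11^3 mod 509 = 158, hash=363+158 mod 509 = 12
Option B: s[0]='b'->'c', delta=(3-2)*11^5 mod 509 = 207, hash=363+207 mod 509 = 61 <-- target
Option C: s[3]='c'->'d', delta=(4-3)*11^2 mod 509 = 121, hash=363+121 mod 509 = 484
Option D: s[0]='b'->'a', delta=(1-2)*11^5 mod 509 = 302, hash=363+302 mod 509 = 156
Option E: s[1]='f'->'g', delta=(7-6)*11^4 mod 509 = 389, hash=363+389 mod 509 = 243

Answer: B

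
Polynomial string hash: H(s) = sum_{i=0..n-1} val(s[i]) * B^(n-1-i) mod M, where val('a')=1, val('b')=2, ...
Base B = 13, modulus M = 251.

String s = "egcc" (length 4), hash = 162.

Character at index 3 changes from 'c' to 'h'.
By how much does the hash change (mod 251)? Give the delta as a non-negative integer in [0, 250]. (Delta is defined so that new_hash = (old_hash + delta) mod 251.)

Answer: 5

Derivation:
Delta formula: (val(new) - val(old)) * B^(n-1-k) mod M
  val('h') - val('c') = 8 - 3 = 5
  B^(n-1-k) = 13^0 mod 251 = 1
  Delta = 5 * 1 mod 251 = 5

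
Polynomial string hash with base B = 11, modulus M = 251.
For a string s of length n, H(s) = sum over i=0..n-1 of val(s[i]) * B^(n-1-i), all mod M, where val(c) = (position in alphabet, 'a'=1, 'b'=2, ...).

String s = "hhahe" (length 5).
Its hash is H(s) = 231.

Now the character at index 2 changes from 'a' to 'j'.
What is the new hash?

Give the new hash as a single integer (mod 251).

val('a') = 1, val('j') = 10
Position k = 2, exponent = n-1-k = 2
B^2 mod M = 11^2 mod 251 = 121
Delta = (10 - 1) * 121 mod 251 = 85
New hash = (231 + 85) mod 251 = 65

Answer: 65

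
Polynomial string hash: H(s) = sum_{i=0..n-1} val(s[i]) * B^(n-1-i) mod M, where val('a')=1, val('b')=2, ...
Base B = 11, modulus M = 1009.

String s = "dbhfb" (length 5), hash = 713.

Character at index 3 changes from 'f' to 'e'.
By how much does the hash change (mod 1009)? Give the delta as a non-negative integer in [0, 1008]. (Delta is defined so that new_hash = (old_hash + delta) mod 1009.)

Answer: 998

Derivation:
Delta formula: (val(new) - val(old)) * B^(n-1-k) mod M
  val('e') - val('f') = 5 - 6 = -1
  B^(n-1-k) = 11^1 mod 1009 = 11
  Delta = -1 * 11 mod 1009 = 998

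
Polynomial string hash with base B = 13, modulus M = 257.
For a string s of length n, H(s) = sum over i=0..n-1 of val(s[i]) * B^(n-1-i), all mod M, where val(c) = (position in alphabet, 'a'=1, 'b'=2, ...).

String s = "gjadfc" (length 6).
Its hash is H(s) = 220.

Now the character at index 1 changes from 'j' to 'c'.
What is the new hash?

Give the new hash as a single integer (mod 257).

val('j') = 10, val('c') = 3
Position k = 1, exponent = n-1-k = 4
B^4 mod M = 13^4 mod 257 = 34
Delta = (3 - 10) * 34 mod 257 = 19
New hash = (220 + 19) mod 257 = 239

Answer: 239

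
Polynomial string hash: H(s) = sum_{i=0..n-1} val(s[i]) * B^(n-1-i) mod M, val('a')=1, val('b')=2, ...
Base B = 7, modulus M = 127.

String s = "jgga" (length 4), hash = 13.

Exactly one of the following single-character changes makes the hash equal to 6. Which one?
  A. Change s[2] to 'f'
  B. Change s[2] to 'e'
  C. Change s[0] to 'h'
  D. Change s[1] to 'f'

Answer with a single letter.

Option A: s[2]='g'->'f', delta=(6-7)*7^1 mod 127 = 120, hash=13+120 mod 127 = 6 <-- target
Option B: s[2]='g'->'e', delta=(5-7)*7^1 mod 127 = 113, hash=13+113 mod 127 = 126
Option C: s[0]='j'->'h', delta=(8-10)*7^3 mod 127 = 76, hash=13+76 mod 127 = 89
Option D: s[1]='g'->'f', delta=(6-7)*7^2 mod 127 = 78, hash=13+78 mod 127 = 91

Answer: A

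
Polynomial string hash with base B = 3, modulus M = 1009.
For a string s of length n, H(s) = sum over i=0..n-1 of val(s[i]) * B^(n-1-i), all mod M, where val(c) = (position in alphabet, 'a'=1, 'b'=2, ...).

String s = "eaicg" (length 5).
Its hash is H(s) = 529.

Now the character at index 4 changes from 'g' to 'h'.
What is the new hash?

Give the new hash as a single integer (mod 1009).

val('g') = 7, val('h') = 8
Position k = 4, exponent = n-1-k = 0
B^0 mod M = 3^0 mod 1009 = 1
Delta = (8 - 7) * 1 mod 1009 = 1
New hash = (529 + 1) mod 1009 = 530

Answer: 530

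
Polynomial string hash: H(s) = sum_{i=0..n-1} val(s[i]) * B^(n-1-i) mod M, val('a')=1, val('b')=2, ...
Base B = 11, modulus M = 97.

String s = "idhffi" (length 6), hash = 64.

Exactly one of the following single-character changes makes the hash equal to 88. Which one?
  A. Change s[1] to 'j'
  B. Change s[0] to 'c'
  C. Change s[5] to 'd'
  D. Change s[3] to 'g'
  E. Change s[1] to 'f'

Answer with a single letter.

Option A: s[1]='d'->'j', delta=(10-4)*11^4 mod 97 = 61, hash=64+61 mod 97 = 28
Option B: s[0]='i'->'c', delta=(3-9)*11^5 mod 97 = 8, hash=64+8 mod 97 = 72
Option C: s[5]='i'->'d', delta=(4-9)*11^0 mod 97 = 92, hash=64+92 mod 97 = 59
Option D: s[3]='f'->'g', delta=(7-6)*11^2 mod 97 = 24, hash=64+24 mod 97 = 88 <-- target
Option E: s[1]='d'->'f', delta=(6-4)*11^4 mod 97 = 85, hash=64+85 mod 97 = 52

Answer: D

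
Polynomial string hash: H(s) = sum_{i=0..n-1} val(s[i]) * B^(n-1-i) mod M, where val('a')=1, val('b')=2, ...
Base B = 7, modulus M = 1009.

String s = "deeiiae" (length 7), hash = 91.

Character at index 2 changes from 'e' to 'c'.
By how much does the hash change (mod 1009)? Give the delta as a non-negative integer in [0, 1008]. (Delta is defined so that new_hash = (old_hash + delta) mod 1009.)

Delta formula: (val(new) - val(old)) * B^(n-1-k) mod M
  val('c') - val('e') = 3 - 5 = -2
  B^(n-1-k) = 7^4 mod 1009 = 383
  Delta = -2 * 383 mod 1009 = 243

Answer: 243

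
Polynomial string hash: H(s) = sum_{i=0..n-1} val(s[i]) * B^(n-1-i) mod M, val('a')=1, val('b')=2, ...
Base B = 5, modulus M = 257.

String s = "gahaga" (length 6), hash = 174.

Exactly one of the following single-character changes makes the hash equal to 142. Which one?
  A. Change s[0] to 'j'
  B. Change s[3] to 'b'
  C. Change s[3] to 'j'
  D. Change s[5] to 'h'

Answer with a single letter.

Answer: C

Derivation:
Option A: s[0]='g'->'j', delta=(10-7)*5^5 mod 257 = 123, hash=174+123 mod 257 = 40
Option B: s[3]='a'->'b', delta=(2-1)*5^2 mod 257 = 25, hash=174+25 mod 257 = 199
Option C: s[3]='a'->'j', delta=(10-1)*5^2 mod 257 = 225, hash=174+225 mod 257 = 142 <-- target
Option D: s[5]='a'->'h', delta=(8-1)*5^0 mod 257 = 7, hash=174+7 mod 257 = 181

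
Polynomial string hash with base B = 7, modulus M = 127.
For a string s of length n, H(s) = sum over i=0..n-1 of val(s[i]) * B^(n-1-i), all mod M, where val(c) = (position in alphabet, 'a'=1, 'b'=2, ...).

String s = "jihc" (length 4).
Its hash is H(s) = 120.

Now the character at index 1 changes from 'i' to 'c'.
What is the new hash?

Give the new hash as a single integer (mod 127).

val('i') = 9, val('c') = 3
Position k = 1, exponent = n-1-k = 2
B^2 mod M = 7^2 mod 127 = 49
Delta = (3 - 9) * 49 mod 127 = 87
New hash = (120 + 87) mod 127 = 80

Answer: 80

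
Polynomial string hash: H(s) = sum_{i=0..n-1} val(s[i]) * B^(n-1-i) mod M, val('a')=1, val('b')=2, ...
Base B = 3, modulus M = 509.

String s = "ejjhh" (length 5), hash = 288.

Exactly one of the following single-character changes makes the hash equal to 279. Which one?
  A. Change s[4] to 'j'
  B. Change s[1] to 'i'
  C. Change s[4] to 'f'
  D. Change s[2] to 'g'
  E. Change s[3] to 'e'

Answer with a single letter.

Answer: E

Derivation:
Option A: s[4]='h'->'j', delta=(10-8)*3^0 mod 509 = 2, hash=288+2 mod 509 = 290
Option B: s[1]='j'->'i', delta=(9-10)*3^3 mod 509 = 482, hash=288+482 mod 509 = 261
Option C: s[4]='h'->'f', delta=(6-8)*3^0 mod 509 = 507, hash=288+507 mod 509 = 286
Option D: s[2]='j'->'g', delta=(7-10)*3^2 mod 509 = 482, hash=288+482 mod 509 = 261
Option E: s[3]='h'->'e', delta=(5-8)*3^1 mod 509 = 500, hash=288+500 mod 509 = 279 <-- target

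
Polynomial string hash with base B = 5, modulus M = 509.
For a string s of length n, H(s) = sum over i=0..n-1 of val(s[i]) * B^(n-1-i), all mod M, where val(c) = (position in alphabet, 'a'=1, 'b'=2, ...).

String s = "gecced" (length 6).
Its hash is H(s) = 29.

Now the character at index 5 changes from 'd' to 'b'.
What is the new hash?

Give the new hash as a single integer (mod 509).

Answer: 27

Derivation:
val('d') = 4, val('b') = 2
Position k = 5, exponent = n-1-k = 0
B^0 mod M = 5^0 mod 509 = 1
Delta = (2 - 4) * 1 mod 509 = 507
New hash = (29 + 507) mod 509 = 27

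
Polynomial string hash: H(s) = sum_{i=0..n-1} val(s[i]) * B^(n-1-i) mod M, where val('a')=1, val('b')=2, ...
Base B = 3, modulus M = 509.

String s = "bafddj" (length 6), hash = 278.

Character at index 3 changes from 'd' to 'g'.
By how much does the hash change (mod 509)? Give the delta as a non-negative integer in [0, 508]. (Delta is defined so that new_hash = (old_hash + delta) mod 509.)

Delta formula: (val(new) - val(old)) * B^(n-1-k) mod M
  val('g') - val('d') = 7 - 4 = 3
  B^(n-1-k) = 3^2 mod 509 = 9
  Delta = 3 * 9 mod 509 = 27

Answer: 27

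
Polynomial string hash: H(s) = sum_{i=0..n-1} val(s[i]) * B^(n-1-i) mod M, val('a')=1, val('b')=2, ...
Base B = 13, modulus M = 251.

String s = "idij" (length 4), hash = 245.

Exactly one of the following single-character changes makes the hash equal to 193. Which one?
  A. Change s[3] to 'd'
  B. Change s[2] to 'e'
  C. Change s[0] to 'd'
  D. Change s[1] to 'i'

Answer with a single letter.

Answer: B

Derivation:
Option A: s[3]='j'->'d', delta=(4-10)*13^0 mod 251 = 245, hash=245+245 mod 251 = 239
Option B: s[2]='i'->'e', delta=(5-9)*13^1 mod 251 = 199, hash=245+199 mod 251 = 193 <-- target
Option C: s[0]='i'->'d', delta=(4-9)*13^3 mod 251 = 59, hash=245+59 mod 251 = 53
Option D: s[1]='d'->'i', delta=(9-4)*13^2 mod 251 = 92, hash=245+92 mod 251 = 86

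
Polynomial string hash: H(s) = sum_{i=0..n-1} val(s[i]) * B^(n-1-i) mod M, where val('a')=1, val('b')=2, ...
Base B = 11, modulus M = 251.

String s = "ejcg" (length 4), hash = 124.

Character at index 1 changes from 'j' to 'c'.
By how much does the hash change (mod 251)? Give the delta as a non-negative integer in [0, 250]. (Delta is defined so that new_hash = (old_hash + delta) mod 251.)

Delta formula: (val(new) - val(old)) * B^(n-1-k) mod M
  val('c') - val('j') = 3 - 10 = -7
  B^(n-1-k) = 11^2 mod 251 = 121
  Delta = -7 * 121 mod 251 = 157

Answer: 157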